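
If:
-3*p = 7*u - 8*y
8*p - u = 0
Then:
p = 8*y/59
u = 64*y/59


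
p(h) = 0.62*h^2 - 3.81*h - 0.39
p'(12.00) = 11.07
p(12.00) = 43.17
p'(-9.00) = -14.97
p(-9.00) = 84.12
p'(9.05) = 7.41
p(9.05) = 15.91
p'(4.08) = 1.25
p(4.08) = -5.61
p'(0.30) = -3.44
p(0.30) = -1.48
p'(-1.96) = -6.24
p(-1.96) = 9.46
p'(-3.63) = -8.31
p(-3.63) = 21.61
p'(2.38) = -0.86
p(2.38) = -5.95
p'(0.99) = -2.58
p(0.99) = -3.55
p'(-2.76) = -7.23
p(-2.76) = 14.85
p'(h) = 1.24*h - 3.81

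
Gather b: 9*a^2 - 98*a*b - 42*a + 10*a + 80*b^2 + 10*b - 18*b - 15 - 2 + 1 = 9*a^2 - 32*a + 80*b^2 + b*(-98*a - 8) - 16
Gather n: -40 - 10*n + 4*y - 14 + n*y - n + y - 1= n*(y - 11) + 5*y - 55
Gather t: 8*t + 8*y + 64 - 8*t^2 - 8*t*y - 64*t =-8*t^2 + t*(-8*y - 56) + 8*y + 64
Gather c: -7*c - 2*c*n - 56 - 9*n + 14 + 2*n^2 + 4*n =c*(-2*n - 7) + 2*n^2 - 5*n - 42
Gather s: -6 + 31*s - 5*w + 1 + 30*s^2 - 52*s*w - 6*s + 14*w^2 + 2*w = 30*s^2 + s*(25 - 52*w) + 14*w^2 - 3*w - 5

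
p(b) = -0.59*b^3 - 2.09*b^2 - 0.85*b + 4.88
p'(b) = -1.77*b^2 - 4.18*b - 0.85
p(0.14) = 4.72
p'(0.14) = -1.47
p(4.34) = -86.41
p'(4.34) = -52.33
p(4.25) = -81.77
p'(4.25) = -50.59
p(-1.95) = 2.97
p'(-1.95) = 0.57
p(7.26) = -337.22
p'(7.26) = -124.49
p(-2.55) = 3.24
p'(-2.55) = -1.70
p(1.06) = 0.93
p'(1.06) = -7.27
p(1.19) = -0.09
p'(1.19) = -8.33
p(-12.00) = 733.64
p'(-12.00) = -205.57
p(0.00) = 4.88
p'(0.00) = -0.85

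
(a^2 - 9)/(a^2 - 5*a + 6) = (a + 3)/(a - 2)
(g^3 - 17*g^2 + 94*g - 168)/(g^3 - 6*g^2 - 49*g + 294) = (g - 4)/(g + 7)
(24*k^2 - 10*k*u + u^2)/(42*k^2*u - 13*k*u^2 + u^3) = (-4*k + u)/(u*(-7*k + u))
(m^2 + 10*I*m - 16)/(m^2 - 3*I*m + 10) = (m + 8*I)/(m - 5*I)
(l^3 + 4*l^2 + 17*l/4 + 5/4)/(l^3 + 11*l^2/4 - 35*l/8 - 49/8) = 2*(4*l^2 + 12*l + 5)/(8*l^2 + 14*l - 49)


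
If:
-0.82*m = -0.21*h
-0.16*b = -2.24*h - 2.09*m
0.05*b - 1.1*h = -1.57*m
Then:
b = 0.00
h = 0.00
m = 0.00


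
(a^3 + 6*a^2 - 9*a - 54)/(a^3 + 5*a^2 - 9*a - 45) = (a + 6)/(a + 5)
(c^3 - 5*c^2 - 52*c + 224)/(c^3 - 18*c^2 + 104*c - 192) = (c + 7)/(c - 6)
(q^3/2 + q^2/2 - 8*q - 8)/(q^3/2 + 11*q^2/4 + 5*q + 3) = 2*(q^3 + q^2 - 16*q - 16)/(2*q^3 + 11*q^2 + 20*q + 12)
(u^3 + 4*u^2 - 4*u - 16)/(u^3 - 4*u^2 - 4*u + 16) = (u + 4)/(u - 4)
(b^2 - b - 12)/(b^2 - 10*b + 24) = (b + 3)/(b - 6)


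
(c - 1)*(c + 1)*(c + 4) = c^3 + 4*c^2 - c - 4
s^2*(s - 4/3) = s^3 - 4*s^2/3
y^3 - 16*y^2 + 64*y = y*(y - 8)^2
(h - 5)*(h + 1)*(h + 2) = h^3 - 2*h^2 - 13*h - 10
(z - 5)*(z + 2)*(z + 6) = z^3 + 3*z^2 - 28*z - 60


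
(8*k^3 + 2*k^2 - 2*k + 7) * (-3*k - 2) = -24*k^4 - 22*k^3 + 2*k^2 - 17*k - 14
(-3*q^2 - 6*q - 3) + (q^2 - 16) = -2*q^2 - 6*q - 19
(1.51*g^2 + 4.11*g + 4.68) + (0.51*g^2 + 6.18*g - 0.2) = 2.02*g^2 + 10.29*g + 4.48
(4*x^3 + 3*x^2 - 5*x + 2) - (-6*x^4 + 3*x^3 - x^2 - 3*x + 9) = 6*x^4 + x^3 + 4*x^2 - 2*x - 7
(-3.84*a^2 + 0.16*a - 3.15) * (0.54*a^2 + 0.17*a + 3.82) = -2.0736*a^4 - 0.5664*a^3 - 16.3426*a^2 + 0.0757*a - 12.033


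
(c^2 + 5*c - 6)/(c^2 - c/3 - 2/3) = 3*(c + 6)/(3*c + 2)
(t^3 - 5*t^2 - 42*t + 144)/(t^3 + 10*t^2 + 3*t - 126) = (t - 8)/(t + 7)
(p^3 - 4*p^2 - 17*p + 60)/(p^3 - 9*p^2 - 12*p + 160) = (p - 3)/(p - 8)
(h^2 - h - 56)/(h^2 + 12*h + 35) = (h - 8)/(h + 5)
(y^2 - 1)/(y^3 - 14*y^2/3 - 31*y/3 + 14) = 3*(y + 1)/(3*y^2 - 11*y - 42)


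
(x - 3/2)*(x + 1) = x^2 - x/2 - 3/2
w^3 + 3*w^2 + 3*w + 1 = (w + 1)^3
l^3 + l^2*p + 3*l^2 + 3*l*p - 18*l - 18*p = (l - 3)*(l + 6)*(l + p)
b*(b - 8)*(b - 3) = b^3 - 11*b^2 + 24*b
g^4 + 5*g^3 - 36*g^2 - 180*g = g*(g - 6)*(g + 5)*(g + 6)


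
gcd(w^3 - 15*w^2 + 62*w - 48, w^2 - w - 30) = w - 6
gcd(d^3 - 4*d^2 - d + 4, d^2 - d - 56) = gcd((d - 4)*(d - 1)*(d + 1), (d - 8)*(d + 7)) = 1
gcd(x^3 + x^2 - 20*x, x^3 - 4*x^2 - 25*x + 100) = x^2 + x - 20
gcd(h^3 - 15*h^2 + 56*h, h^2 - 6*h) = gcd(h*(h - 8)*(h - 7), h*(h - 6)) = h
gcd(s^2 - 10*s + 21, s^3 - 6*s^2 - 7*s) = s - 7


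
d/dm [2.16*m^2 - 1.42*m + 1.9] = 4.32*m - 1.42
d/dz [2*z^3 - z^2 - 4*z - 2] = 6*z^2 - 2*z - 4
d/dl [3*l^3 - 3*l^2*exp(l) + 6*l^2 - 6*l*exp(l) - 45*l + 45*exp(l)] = -3*l^2*exp(l) + 9*l^2 - 12*l*exp(l) + 12*l + 39*exp(l) - 45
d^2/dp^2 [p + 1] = 0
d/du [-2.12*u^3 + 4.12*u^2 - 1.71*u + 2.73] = -6.36*u^2 + 8.24*u - 1.71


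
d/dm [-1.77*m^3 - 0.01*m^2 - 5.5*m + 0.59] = -5.31*m^2 - 0.02*m - 5.5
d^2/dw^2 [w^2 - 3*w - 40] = 2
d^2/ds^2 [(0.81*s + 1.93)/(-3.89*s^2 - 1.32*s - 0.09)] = (-(0.81*s + 1.93)*(7.78*s + 1.32)*(15.56*s + 2.64) + (18.9054*s + 17.1538)*(3.89*s^2 + 1.32*s + 0.09))/(3.89*s^2 + 1.32*s + 0.09)^3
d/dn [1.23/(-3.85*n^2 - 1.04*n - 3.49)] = (9.471*n + 1.2792)/(3.85*n^2 + 1.04*n + 3.49)^2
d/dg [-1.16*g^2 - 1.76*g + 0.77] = -2.32*g - 1.76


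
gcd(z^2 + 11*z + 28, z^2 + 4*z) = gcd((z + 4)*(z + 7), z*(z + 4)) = z + 4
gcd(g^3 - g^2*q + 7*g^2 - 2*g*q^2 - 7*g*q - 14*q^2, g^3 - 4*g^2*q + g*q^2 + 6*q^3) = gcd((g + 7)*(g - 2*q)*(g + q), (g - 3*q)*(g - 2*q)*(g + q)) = -g^2 + g*q + 2*q^2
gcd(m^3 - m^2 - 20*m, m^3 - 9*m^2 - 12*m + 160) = m^2 - m - 20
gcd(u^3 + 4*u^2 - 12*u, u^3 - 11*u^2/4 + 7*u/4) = u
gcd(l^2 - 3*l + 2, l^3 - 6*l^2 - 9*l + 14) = l - 1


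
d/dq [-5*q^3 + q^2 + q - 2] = -15*q^2 + 2*q + 1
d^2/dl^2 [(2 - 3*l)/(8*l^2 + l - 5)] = 2*(-(3*l - 2)*(16*l + 1)^2 + (72*l - 13)*(8*l^2 + l - 5))/(8*l^2 + l - 5)^3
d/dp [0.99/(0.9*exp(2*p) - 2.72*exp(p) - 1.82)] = (2.6928 - 1.782*exp(p))*exp(p)/(-0.9*exp(2*p) + 2.72*exp(p) + 1.82)^2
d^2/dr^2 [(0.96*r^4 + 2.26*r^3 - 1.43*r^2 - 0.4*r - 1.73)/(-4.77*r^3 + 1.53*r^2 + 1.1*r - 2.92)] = (1.13686837721616e-13*r^7 + 17.5171139999999*r^6 + 53.991144*r^5 + 896.356008*r^4 - 455.927468*r^3 - 113.359038*r^2 - 232.002996*r + 46.5996)/(108.531333*r^9 - 104.435811*r^8 - 41.586291*r^7 + 243.901287*r^6 - 118.272582*r^5 - 76.975056*r^4 + 150.167944*r^3 - 28.536576*r^2 - 28.13712*r + 24.897088)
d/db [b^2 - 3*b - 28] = 2*b - 3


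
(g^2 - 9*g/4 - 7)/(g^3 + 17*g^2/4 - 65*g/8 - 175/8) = 2*(g - 4)/(2*g^2 + 5*g - 25)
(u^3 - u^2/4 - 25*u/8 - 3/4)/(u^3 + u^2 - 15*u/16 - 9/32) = 4*(u - 2)/(4*u - 3)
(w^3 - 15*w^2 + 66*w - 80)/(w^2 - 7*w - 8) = (w^2 - 7*w + 10)/(w + 1)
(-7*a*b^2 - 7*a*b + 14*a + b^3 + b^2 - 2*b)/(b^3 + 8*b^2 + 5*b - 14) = (-7*a + b)/(b + 7)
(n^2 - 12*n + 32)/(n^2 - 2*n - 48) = (n - 4)/(n + 6)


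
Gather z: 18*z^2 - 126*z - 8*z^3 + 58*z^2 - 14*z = -8*z^3 + 76*z^2 - 140*z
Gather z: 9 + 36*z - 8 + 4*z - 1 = 40*z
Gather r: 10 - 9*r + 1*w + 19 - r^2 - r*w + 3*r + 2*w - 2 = -r^2 + r*(-w - 6) + 3*w + 27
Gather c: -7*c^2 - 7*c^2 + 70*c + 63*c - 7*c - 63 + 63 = -14*c^2 + 126*c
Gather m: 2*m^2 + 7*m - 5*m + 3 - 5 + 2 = 2*m^2 + 2*m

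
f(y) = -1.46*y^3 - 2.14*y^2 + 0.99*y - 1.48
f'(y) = -4.38*y^2 - 4.28*y + 0.99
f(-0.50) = -2.33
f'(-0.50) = 2.04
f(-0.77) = -2.84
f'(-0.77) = 1.69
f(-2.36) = 3.46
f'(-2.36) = -13.30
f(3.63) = -95.92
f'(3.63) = -72.26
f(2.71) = -43.57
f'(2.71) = -42.78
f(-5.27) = 147.56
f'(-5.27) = -98.10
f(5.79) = -350.88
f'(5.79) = -170.63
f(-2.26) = 2.21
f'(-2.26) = -11.71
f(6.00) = -387.94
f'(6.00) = -182.37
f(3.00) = -57.19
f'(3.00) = -51.27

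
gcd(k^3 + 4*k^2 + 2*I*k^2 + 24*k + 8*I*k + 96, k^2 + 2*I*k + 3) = 1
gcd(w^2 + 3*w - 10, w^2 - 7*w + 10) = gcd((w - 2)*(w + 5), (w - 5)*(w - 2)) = w - 2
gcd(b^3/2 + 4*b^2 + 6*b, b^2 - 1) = 1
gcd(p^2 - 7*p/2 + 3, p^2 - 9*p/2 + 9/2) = p - 3/2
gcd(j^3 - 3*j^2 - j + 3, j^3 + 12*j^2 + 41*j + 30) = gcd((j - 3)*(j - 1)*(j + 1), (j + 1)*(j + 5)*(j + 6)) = j + 1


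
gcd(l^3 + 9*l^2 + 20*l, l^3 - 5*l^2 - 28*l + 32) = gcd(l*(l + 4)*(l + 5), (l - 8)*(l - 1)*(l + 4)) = l + 4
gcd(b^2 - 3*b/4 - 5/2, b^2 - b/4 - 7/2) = b - 2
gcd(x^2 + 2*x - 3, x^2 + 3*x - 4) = x - 1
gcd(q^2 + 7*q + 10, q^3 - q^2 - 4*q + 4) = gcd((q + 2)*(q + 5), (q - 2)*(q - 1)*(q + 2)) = q + 2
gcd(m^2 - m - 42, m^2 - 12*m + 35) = m - 7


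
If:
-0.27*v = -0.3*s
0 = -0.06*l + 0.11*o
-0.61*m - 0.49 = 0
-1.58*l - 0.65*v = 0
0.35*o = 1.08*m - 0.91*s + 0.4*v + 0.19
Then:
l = 0.82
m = -0.80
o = 0.45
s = -1.79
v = -1.99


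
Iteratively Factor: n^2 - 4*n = (n - 4)*(n)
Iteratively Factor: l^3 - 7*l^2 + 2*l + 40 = (l - 4)*(l^2 - 3*l - 10) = (l - 4)*(l + 2)*(l - 5)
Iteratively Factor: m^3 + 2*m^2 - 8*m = (m)*(m^2 + 2*m - 8) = m*(m + 4)*(m - 2)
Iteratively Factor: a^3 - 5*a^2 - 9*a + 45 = (a - 5)*(a^2 - 9) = (a - 5)*(a - 3)*(a + 3)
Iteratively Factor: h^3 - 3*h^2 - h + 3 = (h - 3)*(h^2 - 1) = (h - 3)*(h - 1)*(h + 1)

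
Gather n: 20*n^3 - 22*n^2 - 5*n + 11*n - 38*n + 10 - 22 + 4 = 20*n^3 - 22*n^2 - 32*n - 8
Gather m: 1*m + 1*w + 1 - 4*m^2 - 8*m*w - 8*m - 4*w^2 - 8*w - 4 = -4*m^2 + m*(-8*w - 7) - 4*w^2 - 7*w - 3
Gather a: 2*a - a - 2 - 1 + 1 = a - 2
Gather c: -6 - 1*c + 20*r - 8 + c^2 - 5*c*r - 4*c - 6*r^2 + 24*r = c^2 + c*(-5*r - 5) - 6*r^2 + 44*r - 14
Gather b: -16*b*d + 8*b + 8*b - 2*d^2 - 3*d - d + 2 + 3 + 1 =b*(16 - 16*d) - 2*d^2 - 4*d + 6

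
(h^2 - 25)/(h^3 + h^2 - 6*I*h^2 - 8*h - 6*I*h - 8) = (h^2 - 25)/(h^3 + h^2*(1 - 6*I) + h*(-8 - 6*I) - 8)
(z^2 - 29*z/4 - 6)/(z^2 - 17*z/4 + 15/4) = (4*z^2 - 29*z - 24)/(4*z^2 - 17*z + 15)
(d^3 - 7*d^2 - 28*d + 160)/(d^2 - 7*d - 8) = (d^2 + d - 20)/(d + 1)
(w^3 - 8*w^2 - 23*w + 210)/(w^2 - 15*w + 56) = (w^2 - w - 30)/(w - 8)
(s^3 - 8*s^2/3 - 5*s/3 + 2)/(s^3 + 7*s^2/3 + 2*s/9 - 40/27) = 9*(s^2 - 2*s - 3)/(9*s^2 + 27*s + 20)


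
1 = 1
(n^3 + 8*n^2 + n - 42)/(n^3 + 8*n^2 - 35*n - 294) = (n^2 + n - 6)/(n^2 + n - 42)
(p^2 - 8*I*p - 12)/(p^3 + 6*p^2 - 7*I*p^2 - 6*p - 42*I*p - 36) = (p - 2*I)/(p^2 + p*(6 - I) - 6*I)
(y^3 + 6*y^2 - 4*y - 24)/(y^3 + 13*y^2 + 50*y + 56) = (y^2 + 4*y - 12)/(y^2 + 11*y + 28)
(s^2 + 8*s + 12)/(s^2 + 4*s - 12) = (s + 2)/(s - 2)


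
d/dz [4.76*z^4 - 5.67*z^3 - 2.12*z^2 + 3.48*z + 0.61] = 19.04*z^3 - 17.01*z^2 - 4.24*z + 3.48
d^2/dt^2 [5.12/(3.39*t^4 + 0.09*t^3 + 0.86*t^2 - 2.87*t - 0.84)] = (-(208.2816*t^2 + 2.7648*t + 8.8064)*(3.39*t^4 + 0.09*t^3 + 0.86*t^2 - 2.87*t - 0.84) + 5.12*(13.56*t^3 + 0.27*t^2 + 1.72*t - 2.87)*(27.12*t^3 + 0.54*t^2 + 3.44*t - 5.74))/(3.39*t^4 + 0.09*t^3 + 0.86*t^2 - 2.87*t - 0.84)^3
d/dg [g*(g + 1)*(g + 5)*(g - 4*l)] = 4*g^3 - 12*g^2*l + 18*g^2 - 48*g*l + 10*g - 20*l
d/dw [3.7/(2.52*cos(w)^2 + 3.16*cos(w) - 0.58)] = (18.648*cos(w) + 11.692)*sin(w)/(2.52*cos(w)^2 + 3.16*cos(w) - 0.58)^2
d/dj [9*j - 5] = 9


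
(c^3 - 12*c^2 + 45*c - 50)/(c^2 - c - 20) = (c^2 - 7*c + 10)/(c + 4)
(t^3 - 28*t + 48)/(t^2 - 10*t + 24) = (t^2 + 4*t - 12)/(t - 6)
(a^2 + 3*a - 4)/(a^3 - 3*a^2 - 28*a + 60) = (a^2 + 3*a - 4)/(a^3 - 3*a^2 - 28*a + 60)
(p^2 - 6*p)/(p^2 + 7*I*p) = (p - 6)/(p + 7*I)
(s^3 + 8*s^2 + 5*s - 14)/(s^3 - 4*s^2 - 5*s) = (-s^3 - 8*s^2 - 5*s + 14)/(s*(-s^2 + 4*s + 5))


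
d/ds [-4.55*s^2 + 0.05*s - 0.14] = 0.05 - 9.1*s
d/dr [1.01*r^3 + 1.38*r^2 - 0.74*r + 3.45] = 3.03*r^2 + 2.76*r - 0.74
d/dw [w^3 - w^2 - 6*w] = 3*w^2 - 2*w - 6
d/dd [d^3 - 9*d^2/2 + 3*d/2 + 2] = 3*d^2 - 9*d + 3/2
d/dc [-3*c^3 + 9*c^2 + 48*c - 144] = -9*c^2 + 18*c + 48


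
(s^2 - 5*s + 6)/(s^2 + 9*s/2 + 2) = 2*(s^2 - 5*s + 6)/(2*s^2 + 9*s + 4)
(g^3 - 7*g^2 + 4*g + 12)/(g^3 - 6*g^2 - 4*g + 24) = (g + 1)/(g + 2)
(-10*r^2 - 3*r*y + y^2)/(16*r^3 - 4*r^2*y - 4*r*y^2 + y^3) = (-5*r + y)/(8*r^2 - 6*r*y + y^2)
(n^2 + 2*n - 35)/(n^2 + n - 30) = (n + 7)/(n + 6)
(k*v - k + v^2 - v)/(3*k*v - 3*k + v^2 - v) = (k + v)/(3*k + v)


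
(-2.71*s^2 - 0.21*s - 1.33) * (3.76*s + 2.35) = -10.1896*s^3 - 7.1581*s^2 - 5.4943*s - 3.1255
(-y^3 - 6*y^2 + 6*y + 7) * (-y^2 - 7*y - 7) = y^5 + 13*y^4 + 43*y^3 - 7*y^2 - 91*y - 49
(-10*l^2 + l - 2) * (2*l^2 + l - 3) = -20*l^4 - 8*l^3 + 27*l^2 - 5*l + 6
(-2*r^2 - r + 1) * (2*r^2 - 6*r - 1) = -4*r^4 + 10*r^3 + 10*r^2 - 5*r - 1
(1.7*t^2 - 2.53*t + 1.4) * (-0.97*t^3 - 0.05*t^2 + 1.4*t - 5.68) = -1.649*t^5 + 2.3691*t^4 + 1.1485*t^3 - 13.268*t^2 + 16.3304*t - 7.952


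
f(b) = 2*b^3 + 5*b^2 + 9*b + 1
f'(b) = 6*b^2 + 10*b + 9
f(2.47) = 83.87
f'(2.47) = 70.31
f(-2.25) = -16.72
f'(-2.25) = 16.88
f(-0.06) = 0.48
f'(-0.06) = 8.42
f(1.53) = 33.64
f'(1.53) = 38.35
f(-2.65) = -24.96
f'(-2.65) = 24.64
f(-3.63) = -61.45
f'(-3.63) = 51.76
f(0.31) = 4.33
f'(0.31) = 12.68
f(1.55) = 34.41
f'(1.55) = 38.92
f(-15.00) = -5759.00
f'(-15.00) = 1209.00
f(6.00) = 667.00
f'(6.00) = 285.00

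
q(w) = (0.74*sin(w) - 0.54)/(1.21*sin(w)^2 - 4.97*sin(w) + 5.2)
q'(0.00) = 0.04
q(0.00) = -0.10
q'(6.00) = 0.02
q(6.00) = -0.11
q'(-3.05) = -0.03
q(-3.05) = -0.11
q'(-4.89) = 0.13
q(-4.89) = 0.13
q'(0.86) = 0.24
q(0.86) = 0.01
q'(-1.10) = -0.00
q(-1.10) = -0.11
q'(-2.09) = 0.00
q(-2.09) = -0.11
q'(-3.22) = -0.05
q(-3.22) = -0.10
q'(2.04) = -0.24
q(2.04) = 0.07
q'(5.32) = -0.00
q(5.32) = -0.11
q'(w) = (-2.42*sin(w)*cos(w) + 4.97*cos(w))*(0.74*sin(w) - 0.54)/(1.21*sin(w)^2 - 4.97*sin(w) + 5.2)^2 + 0.74*cos(w)/(1.21*sin(w)^2 - 4.97*sin(w) + 5.2)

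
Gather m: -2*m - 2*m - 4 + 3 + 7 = 6 - 4*m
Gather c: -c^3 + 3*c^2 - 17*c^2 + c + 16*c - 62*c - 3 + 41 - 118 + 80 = -c^3 - 14*c^2 - 45*c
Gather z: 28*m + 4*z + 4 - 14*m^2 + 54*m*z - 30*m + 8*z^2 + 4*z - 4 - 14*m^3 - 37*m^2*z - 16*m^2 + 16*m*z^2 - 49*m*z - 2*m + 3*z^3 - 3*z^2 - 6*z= -14*m^3 - 30*m^2 - 4*m + 3*z^3 + z^2*(16*m + 5) + z*(-37*m^2 + 5*m + 2)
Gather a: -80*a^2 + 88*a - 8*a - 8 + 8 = -80*a^2 + 80*a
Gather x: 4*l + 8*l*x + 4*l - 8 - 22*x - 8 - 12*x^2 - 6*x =8*l - 12*x^2 + x*(8*l - 28) - 16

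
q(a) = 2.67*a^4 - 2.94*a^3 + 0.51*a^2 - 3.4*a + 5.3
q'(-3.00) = -374.20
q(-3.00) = 315.74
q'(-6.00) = -2633.92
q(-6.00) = 4139.42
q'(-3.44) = -546.04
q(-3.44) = 516.60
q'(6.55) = 2626.08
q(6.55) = 4093.20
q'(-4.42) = -1102.45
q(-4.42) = 1303.22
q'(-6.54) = -3374.79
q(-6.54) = 5756.27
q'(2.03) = 51.67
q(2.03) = 21.25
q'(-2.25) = -172.00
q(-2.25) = 117.45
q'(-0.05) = -3.47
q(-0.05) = 5.47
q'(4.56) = 830.52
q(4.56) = 876.07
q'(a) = 10.68*a^3 - 8.82*a^2 + 1.02*a - 3.4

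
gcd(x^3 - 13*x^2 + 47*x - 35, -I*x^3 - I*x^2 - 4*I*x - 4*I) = 1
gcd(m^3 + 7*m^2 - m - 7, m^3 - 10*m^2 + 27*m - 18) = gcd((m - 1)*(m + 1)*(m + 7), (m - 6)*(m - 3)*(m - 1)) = m - 1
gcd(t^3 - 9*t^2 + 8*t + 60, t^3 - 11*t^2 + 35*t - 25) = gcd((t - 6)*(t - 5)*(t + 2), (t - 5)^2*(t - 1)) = t - 5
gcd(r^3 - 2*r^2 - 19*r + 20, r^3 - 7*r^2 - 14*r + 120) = r^2 - r - 20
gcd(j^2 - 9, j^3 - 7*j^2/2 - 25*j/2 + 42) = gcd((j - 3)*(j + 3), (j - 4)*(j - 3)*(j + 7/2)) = j - 3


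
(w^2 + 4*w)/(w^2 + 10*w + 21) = w*(w + 4)/(w^2 + 10*w + 21)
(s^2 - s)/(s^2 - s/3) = 3*(s - 1)/(3*s - 1)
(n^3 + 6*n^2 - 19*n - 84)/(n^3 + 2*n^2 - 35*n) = (n^2 - n - 12)/(n*(n - 5))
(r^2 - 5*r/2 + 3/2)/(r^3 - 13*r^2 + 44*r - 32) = (r - 3/2)/(r^2 - 12*r + 32)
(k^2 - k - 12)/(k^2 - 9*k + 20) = (k + 3)/(k - 5)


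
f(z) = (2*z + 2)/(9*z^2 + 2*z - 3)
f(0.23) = -1.19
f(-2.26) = -0.07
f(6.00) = 0.04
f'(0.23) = -4.51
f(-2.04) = -0.07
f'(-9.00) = 0.00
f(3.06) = 0.09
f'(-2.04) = -0.01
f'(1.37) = -0.34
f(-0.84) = 0.19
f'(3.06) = -0.04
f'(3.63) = -0.03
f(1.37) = 0.28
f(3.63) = 0.08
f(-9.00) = -0.02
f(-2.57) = -0.06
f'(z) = (-18*z - 2)*(2*z + 2)/(9*z^2 + 2*z - 3)^2 + 2/(9*z^2 + 2*z - 3)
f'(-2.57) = -0.01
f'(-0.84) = 2.70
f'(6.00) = -0.00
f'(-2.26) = -0.01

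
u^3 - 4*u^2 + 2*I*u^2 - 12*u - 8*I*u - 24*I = (u - 6)*(u + 2)*(u + 2*I)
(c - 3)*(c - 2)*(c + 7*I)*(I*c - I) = I*c^4 - 7*c^3 - 6*I*c^3 + 42*c^2 + 11*I*c^2 - 77*c - 6*I*c + 42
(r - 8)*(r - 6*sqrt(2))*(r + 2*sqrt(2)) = r^3 - 8*r^2 - 4*sqrt(2)*r^2 - 24*r + 32*sqrt(2)*r + 192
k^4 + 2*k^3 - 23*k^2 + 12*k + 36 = (k - 3)*(k - 2)*(k + 1)*(k + 6)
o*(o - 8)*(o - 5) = o^3 - 13*o^2 + 40*o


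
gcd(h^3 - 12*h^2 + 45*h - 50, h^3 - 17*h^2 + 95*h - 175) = h^2 - 10*h + 25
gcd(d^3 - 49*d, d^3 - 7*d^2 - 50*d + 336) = d + 7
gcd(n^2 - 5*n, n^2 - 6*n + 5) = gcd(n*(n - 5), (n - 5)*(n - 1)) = n - 5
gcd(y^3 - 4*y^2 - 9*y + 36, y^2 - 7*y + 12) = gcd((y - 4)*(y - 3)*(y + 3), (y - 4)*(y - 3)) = y^2 - 7*y + 12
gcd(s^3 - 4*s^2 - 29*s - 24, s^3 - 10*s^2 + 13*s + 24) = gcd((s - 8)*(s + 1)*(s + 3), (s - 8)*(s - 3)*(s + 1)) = s^2 - 7*s - 8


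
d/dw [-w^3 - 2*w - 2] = -3*w^2 - 2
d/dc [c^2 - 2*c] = 2*c - 2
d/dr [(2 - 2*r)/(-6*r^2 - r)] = 2*(-6*r^2 + 12*r + 1)/(r^2*(36*r^2 + 12*r + 1))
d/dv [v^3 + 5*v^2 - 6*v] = 3*v^2 + 10*v - 6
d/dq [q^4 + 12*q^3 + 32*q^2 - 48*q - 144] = 4*q^3 + 36*q^2 + 64*q - 48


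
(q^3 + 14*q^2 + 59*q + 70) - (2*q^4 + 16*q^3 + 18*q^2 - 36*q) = -2*q^4 - 15*q^3 - 4*q^2 + 95*q + 70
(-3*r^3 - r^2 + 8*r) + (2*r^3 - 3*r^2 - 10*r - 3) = -r^3 - 4*r^2 - 2*r - 3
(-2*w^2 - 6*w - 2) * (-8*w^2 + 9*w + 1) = 16*w^4 + 30*w^3 - 40*w^2 - 24*w - 2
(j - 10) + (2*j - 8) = 3*j - 18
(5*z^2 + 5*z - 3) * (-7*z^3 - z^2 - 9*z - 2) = -35*z^5 - 40*z^4 - 29*z^3 - 52*z^2 + 17*z + 6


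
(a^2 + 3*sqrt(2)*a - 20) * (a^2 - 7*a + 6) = a^4 - 7*a^3 + 3*sqrt(2)*a^3 - 21*sqrt(2)*a^2 - 14*a^2 + 18*sqrt(2)*a + 140*a - 120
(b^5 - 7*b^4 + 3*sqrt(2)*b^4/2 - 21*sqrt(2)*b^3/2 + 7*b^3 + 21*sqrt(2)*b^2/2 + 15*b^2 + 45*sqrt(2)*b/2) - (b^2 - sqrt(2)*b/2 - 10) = b^5 - 7*b^4 + 3*sqrt(2)*b^4/2 - 21*sqrt(2)*b^3/2 + 7*b^3 + 14*b^2 + 21*sqrt(2)*b^2/2 + 23*sqrt(2)*b + 10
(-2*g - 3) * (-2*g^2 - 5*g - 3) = 4*g^3 + 16*g^2 + 21*g + 9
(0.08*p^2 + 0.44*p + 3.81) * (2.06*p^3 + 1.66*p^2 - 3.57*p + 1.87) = 0.1648*p^5 + 1.0392*p^4 + 8.2934*p^3 + 4.9034*p^2 - 12.7789*p + 7.1247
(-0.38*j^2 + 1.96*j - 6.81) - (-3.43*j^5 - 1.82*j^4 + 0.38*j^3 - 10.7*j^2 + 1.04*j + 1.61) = 3.43*j^5 + 1.82*j^4 - 0.38*j^3 + 10.32*j^2 + 0.92*j - 8.42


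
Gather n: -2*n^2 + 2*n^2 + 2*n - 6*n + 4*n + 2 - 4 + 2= 0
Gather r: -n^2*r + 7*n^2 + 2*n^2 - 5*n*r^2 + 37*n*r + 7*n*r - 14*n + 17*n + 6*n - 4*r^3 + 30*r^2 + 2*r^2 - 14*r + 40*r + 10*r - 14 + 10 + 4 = 9*n^2 + 9*n - 4*r^3 + r^2*(32 - 5*n) + r*(-n^2 + 44*n + 36)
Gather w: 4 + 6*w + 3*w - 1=9*w + 3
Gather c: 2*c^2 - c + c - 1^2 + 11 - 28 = 2*c^2 - 18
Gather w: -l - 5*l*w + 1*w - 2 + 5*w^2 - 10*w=-l + 5*w^2 + w*(-5*l - 9) - 2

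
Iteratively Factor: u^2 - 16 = (u - 4)*(u + 4)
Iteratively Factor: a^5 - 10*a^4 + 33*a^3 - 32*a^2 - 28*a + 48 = (a - 2)*(a^4 - 8*a^3 + 17*a^2 + 2*a - 24) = (a - 2)*(a + 1)*(a^3 - 9*a^2 + 26*a - 24) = (a - 3)*(a - 2)*(a + 1)*(a^2 - 6*a + 8) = (a - 3)*(a - 2)^2*(a + 1)*(a - 4)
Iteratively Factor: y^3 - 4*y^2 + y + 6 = (y - 3)*(y^2 - y - 2) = (y - 3)*(y - 2)*(y + 1)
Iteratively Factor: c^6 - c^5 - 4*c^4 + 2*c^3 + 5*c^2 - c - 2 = (c - 2)*(c^5 + c^4 - 2*c^3 - 2*c^2 + c + 1) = (c - 2)*(c - 1)*(c^4 + 2*c^3 - 2*c - 1) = (c - 2)*(c - 1)*(c + 1)*(c^3 + c^2 - c - 1) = (c - 2)*(c - 1)*(c + 1)^2*(c^2 - 1) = (c - 2)*(c - 1)*(c + 1)^3*(c - 1)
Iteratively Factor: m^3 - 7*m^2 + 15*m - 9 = (m - 3)*(m^2 - 4*m + 3) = (m - 3)*(m - 1)*(m - 3)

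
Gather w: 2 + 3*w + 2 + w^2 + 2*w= w^2 + 5*w + 4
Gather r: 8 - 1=7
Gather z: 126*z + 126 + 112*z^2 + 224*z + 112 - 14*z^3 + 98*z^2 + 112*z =-14*z^3 + 210*z^2 + 462*z + 238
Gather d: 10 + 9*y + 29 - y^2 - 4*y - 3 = -y^2 + 5*y + 36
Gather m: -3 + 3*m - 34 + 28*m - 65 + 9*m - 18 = 40*m - 120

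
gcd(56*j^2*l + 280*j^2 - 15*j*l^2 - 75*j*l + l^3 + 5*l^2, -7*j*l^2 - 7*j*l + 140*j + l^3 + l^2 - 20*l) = 7*j*l + 35*j - l^2 - 5*l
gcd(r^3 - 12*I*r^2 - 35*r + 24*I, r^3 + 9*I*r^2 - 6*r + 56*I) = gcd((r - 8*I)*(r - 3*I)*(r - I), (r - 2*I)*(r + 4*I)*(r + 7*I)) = 1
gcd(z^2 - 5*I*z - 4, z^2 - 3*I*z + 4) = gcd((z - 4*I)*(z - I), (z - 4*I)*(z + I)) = z - 4*I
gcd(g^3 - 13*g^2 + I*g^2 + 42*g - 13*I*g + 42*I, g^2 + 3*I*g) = 1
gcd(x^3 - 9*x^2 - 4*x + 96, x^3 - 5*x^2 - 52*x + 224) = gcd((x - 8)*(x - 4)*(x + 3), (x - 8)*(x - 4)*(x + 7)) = x^2 - 12*x + 32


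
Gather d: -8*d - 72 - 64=-8*d - 136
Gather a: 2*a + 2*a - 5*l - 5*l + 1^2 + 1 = 4*a - 10*l + 2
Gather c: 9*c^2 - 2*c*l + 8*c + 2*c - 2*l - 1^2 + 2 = 9*c^2 + c*(10 - 2*l) - 2*l + 1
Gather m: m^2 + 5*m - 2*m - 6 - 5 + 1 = m^2 + 3*m - 10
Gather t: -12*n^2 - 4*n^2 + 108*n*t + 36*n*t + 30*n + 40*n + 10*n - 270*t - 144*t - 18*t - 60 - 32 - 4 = -16*n^2 + 80*n + t*(144*n - 432) - 96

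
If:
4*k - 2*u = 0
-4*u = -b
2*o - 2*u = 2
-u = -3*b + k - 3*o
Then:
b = -8/9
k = -1/9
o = 7/9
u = -2/9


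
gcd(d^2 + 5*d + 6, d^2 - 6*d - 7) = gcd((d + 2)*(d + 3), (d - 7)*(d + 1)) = 1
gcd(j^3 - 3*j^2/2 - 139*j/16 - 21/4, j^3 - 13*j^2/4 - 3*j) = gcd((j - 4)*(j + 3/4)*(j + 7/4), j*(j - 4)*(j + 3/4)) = j^2 - 13*j/4 - 3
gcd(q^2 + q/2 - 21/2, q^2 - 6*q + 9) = q - 3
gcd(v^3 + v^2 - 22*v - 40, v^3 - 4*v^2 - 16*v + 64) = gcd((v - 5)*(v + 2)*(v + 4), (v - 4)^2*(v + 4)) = v + 4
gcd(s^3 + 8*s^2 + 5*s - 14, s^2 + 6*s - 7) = s^2 + 6*s - 7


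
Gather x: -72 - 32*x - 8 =-32*x - 80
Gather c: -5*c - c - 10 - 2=-6*c - 12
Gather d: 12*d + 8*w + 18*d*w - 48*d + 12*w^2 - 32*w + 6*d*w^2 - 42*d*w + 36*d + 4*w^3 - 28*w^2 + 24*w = d*(6*w^2 - 24*w) + 4*w^3 - 16*w^2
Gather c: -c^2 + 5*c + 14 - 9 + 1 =-c^2 + 5*c + 6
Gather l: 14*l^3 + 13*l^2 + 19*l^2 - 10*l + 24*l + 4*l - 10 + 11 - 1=14*l^3 + 32*l^2 + 18*l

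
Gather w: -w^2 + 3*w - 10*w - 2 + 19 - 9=-w^2 - 7*w + 8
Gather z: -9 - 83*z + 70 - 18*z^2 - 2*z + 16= -18*z^2 - 85*z + 77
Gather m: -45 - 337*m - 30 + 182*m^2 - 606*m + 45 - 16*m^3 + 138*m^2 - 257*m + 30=-16*m^3 + 320*m^2 - 1200*m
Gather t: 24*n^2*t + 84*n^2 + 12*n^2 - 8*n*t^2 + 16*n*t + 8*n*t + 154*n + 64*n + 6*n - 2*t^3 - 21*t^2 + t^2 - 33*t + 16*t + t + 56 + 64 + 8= 96*n^2 + 224*n - 2*t^3 + t^2*(-8*n - 20) + t*(24*n^2 + 24*n - 16) + 128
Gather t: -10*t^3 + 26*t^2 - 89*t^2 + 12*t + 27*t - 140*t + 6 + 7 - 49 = -10*t^3 - 63*t^2 - 101*t - 36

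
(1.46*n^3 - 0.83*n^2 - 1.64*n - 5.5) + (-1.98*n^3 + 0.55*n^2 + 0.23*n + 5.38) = -0.52*n^3 - 0.28*n^2 - 1.41*n - 0.12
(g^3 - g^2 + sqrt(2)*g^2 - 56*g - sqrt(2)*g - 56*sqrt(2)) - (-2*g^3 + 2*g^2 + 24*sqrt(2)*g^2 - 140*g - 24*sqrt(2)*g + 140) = 3*g^3 - 23*sqrt(2)*g^2 - 3*g^2 + 23*sqrt(2)*g + 84*g - 140 - 56*sqrt(2)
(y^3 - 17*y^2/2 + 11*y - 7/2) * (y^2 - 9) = y^5 - 17*y^4/2 + 2*y^3 + 73*y^2 - 99*y + 63/2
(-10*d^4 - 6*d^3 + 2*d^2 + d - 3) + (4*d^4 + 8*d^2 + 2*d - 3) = -6*d^4 - 6*d^3 + 10*d^2 + 3*d - 6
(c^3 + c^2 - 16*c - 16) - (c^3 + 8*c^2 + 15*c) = -7*c^2 - 31*c - 16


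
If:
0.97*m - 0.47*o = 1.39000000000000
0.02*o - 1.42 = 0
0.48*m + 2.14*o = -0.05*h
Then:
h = -3382.82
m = 35.84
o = 71.00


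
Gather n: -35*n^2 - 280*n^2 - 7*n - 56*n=-315*n^2 - 63*n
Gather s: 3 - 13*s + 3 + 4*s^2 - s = 4*s^2 - 14*s + 6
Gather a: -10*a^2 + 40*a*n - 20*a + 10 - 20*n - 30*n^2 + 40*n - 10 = -10*a^2 + a*(40*n - 20) - 30*n^2 + 20*n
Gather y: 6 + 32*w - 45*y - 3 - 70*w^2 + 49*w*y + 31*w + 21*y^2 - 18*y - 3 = -70*w^2 + 63*w + 21*y^2 + y*(49*w - 63)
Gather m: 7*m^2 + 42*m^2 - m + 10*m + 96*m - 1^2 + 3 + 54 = 49*m^2 + 105*m + 56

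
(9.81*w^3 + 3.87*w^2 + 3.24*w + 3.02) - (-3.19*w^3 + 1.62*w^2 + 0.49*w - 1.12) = 13.0*w^3 + 2.25*w^2 + 2.75*w + 4.14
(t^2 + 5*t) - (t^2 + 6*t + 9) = -t - 9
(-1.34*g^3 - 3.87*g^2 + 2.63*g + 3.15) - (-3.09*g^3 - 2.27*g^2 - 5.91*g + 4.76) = 1.75*g^3 - 1.6*g^2 + 8.54*g - 1.61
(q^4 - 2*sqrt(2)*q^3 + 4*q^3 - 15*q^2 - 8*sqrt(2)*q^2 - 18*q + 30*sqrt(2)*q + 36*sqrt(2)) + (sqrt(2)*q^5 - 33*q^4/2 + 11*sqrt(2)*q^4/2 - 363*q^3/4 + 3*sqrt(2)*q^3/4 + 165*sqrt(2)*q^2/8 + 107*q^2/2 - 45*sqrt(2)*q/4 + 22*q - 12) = sqrt(2)*q^5 - 31*q^4/2 + 11*sqrt(2)*q^4/2 - 347*q^3/4 - 5*sqrt(2)*q^3/4 + 101*sqrt(2)*q^2/8 + 77*q^2/2 + 4*q + 75*sqrt(2)*q/4 - 12 + 36*sqrt(2)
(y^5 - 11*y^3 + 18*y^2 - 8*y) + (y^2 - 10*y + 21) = y^5 - 11*y^3 + 19*y^2 - 18*y + 21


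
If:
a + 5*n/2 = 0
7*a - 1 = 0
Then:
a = 1/7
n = -2/35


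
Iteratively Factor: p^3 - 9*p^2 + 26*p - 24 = (p - 3)*(p^2 - 6*p + 8) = (p - 4)*(p - 3)*(p - 2)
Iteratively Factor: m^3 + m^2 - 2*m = (m - 1)*(m^2 + 2*m) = (m - 1)*(m + 2)*(m)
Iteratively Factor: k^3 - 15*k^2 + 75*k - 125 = (k - 5)*(k^2 - 10*k + 25) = (k - 5)^2*(k - 5)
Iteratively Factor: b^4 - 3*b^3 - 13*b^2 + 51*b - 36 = (b - 3)*(b^3 - 13*b + 12) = (b - 3)*(b - 1)*(b^2 + b - 12) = (b - 3)*(b - 1)*(b + 4)*(b - 3)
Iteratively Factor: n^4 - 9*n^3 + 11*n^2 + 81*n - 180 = (n + 3)*(n^3 - 12*n^2 + 47*n - 60) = (n - 4)*(n + 3)*(n^2 - 8*n + 15) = (n - 4)*(n - 3)*(n + 3)*(n - 5)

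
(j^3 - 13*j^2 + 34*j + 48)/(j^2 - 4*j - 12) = (j^2 - 7*j - 8)/(j + 2)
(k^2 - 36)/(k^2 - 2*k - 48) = (k - 6)/(k - 8)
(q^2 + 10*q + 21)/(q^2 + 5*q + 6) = (q + 7)/(q + 2)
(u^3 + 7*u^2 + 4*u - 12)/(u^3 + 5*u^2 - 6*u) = (u + 2)/u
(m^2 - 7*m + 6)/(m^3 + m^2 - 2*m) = (m - 6)/(m*(m + 2))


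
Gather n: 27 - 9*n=27 - 9*n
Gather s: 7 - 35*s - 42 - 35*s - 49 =-70*s - 84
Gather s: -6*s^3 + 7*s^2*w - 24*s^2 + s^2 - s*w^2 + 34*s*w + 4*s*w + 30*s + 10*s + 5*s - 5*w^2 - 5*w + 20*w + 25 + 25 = -6*s^3 + s^2*(7*w - 23) + s*(-w^2 + 38*w + 45) - 5*w^2 + 15*w + 50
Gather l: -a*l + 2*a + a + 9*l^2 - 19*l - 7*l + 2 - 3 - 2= 3*a + 9*l^2 + l*(-a - 26) - 3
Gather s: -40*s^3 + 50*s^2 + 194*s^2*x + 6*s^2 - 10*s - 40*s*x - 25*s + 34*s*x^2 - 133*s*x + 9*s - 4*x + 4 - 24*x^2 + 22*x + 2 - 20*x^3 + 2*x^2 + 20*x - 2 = -40*s^3 + s^2*(194*x + 56) + s*(34*x^2 - 173*x - 26) - 20*x^3 - 22*x^2 + 38*x + 4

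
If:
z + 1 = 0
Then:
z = -1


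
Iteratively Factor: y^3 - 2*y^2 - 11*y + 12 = (y + 3)*(y^2 - 5*y + 4) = (y - 1)*(y + 3)*(y - 4)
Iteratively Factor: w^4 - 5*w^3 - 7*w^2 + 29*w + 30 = (w - 3)*(w^3 - 2*w^2 - 13*w - 10) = (w - 3)*(w + 1)*(w^2 - 3*w - 10) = (w - 5)*(w - 3)*(w + 1)*(w + 2)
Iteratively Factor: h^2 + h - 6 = (h + 3)*(h - 2)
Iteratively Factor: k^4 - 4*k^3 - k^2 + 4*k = (k + 1)*(k^3 - 5*k^2 + 4*k) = (k - 1)*(k + 1)*(k^2 - 4*k) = (k - 4)*(k - 1)*(k + 1)*(k)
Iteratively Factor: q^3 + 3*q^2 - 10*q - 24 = (q - 3)*(q^2 + 6*q + 8) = (q - 3)*(q + 2)*(q + 4)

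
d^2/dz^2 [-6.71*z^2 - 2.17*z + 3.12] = -13.4200000000000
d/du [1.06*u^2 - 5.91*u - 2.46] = 2.12*u - 5.91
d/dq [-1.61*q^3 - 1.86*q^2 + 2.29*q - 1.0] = -4.83*q^2 - 3.72*q + 2.29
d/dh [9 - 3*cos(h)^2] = 3*sin(2*h)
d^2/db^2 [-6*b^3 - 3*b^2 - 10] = -36*b - 6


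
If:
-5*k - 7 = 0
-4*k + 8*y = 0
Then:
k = -7/5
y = -7/10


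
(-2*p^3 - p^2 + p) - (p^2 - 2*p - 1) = -2*p^3 - 2*p^2 + 3*p + 1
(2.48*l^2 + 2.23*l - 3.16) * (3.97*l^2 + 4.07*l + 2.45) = 9.8456*l^4 + 18.9467*l^3 + 2.6069*l^2 - 7.3977*l - 7.742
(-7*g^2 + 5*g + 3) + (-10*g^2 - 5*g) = 3 - 17*g^2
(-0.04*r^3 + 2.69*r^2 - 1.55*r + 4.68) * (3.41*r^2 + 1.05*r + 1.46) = -0.1364*r^5 + 9.1309*r^4 - 2.5194*r^3 + 18.2587*r^2 + 2.651*r + 6.8328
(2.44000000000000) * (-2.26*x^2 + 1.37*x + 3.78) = -5.5144*x^2 + 3.3428*x + 9.2232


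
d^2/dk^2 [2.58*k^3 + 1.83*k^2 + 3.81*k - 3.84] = 15.48*k + 3.66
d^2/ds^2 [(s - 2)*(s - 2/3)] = 2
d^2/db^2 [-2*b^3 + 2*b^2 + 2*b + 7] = 4 - 12*b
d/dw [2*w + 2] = 2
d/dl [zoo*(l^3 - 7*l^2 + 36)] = zoo*l*(l + 1)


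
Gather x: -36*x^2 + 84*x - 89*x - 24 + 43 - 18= -36*x^2 - 5*x + 1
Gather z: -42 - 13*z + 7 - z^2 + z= -z^2 - 12*z - 35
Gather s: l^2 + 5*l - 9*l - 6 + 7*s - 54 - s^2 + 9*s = l^2 - 4*l - s^2 + 16*s - 60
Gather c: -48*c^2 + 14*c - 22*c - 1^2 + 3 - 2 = -48*c^2 - 8*c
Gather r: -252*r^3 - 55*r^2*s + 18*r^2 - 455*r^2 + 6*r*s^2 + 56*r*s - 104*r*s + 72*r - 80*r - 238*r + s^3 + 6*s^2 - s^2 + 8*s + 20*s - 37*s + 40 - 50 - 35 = -252*r^3 + r^2*(-55*s - 437) + r*(6*s^2 - 48*s - 246) + s^3 + 5*s^2 - 9*s - 45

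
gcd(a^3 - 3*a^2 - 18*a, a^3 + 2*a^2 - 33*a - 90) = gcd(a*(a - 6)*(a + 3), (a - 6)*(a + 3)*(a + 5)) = a^2 - 3*a - 18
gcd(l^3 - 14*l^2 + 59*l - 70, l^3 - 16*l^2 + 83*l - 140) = l^2 - 12*l + 35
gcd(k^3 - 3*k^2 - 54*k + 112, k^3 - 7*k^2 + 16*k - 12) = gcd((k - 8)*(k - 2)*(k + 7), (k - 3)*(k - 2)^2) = k - 2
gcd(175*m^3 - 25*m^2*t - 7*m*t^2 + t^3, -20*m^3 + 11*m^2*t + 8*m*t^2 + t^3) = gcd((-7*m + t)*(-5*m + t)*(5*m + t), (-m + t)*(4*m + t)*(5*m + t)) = 5*m + t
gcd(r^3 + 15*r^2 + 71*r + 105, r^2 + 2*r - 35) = r + 7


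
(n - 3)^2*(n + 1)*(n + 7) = n^4 + 2*n^3 - 32*n^2 + 30*n + 63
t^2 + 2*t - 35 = (t - 5)*(t + 7)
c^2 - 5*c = c*(c - 5)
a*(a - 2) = a^2 - 2*a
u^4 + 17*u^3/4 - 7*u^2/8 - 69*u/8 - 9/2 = (u - 3/2)*(u + 3/4)*(u + 1)*(u + 4)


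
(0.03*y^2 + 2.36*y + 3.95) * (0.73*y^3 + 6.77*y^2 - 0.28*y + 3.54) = 0.0219*y^5 + 1.9259*y^4 + 18.8523*y^3 + 26.1869*y^2 + 7.2484*y + 13.983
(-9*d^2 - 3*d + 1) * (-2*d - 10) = 18*d^3 + 96*d^2 + 28*d - 10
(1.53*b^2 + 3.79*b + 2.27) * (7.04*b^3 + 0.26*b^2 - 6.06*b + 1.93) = 10.7712*b^5 + 27.0794*b^4 + 7.6944*b^3 - 19.4243*b^2 - 6.4415*b + 4.3811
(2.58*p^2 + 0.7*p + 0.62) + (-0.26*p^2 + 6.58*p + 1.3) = 2.32*p^2 + 7.28*p + 1.92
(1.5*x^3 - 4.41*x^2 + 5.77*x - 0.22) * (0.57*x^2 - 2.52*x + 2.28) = 0.855*x^5 - 6.2937*x^4 + 17.8221*x^3 - 24.7206*x^2 + 13.71*x - 0.5016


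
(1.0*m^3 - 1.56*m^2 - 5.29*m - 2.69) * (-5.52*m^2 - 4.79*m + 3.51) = -5.52*m^5 + 3.8212*m^4 + 40.1832*m^3 + 34.7123*m^2 - 5.6828*m - 9.4419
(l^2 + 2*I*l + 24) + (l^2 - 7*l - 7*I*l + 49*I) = 2*l^2 - 7*l - 5*I*l + 24 + 49*I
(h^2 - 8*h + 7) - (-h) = h^2 - 7*h + 7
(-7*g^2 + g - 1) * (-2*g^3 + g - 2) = 14*g^5 - 2*g^4 - 5*g^3 + 15*g^2 - 3*g + 2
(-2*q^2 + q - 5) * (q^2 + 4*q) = -2*q^4 - 7*q^3 - q^2 - 20*q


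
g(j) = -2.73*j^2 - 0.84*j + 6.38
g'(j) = -5.46*j - 0.84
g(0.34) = 5.78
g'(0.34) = -2.70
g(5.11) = -69.20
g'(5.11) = -28.74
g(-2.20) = -4.99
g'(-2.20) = 11.17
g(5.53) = -81.75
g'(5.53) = -31.03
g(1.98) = -5.99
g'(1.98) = -11.65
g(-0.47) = 6.17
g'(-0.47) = 1.73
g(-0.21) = 6.44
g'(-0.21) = 0.31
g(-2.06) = -3.47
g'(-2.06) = 10.41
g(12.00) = -396.82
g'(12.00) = -66.36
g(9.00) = -222.31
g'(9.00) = -49.98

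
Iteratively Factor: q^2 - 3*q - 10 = (q - 5)*(q + 2)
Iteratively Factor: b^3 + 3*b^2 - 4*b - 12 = (b + 2)*(b^2 + b - 6) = (b + 2)*(b + 3)*(b - 2)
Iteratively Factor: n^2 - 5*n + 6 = (n - 3)*(n - 2)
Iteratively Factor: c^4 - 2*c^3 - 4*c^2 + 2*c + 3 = (c + 1)*(c^3 - 3*c^2 - c + 3) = (c - 1)*(c + 1)*(c^2 - 2*c - 3) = (c - 1)*(c + 1)^2*(c - 3)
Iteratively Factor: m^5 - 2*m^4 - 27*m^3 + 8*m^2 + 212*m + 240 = (m + 2)*(m^4 - 4*m^3 - 19*m^2 + 46*m + 120) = (m + 2)*(m + 3)*(m^3 - 7*m^2 + 2*m + 40) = (m - 4)*(m + 2)*(m + 3)*(m^2 - 3*m - 10) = (m - 5)*(m - 4)*(m + 2)*(m + 3)*(m + 2)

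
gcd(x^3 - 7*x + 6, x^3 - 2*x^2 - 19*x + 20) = x - 1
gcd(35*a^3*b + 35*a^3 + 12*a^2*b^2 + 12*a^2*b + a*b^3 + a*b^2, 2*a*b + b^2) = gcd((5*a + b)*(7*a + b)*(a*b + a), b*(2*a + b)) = 1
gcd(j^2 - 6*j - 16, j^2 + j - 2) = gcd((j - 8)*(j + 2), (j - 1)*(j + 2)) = j + 2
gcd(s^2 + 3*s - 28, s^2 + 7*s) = s + 7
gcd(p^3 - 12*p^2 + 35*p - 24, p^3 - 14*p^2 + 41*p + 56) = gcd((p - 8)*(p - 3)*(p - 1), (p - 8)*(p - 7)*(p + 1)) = p - 8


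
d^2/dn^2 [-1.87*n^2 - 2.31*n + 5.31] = -3.74000000000000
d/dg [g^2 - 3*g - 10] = 2*g - 3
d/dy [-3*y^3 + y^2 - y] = -9*y^2 + 2*y - 1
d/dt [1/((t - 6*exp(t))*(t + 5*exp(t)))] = (-(t - 6*exp(t))*(5*exp(t) + 1) + (t + 5*exp(t))*(6*exp(t) - 1))/((t - 6*exp(t))^2*(t + 5*exp(t))^2)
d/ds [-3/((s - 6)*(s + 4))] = 6*(s - 1)/((s - 6)^2*(s + 4)^2)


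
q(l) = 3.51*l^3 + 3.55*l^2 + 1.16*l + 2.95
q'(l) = 10.53*l^2 + 7.1*l + 1.16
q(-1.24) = 0.28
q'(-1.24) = 8.55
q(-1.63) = -4.71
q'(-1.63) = 17.56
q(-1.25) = 0.19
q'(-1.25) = 8.74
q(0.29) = 3.67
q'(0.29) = 4.10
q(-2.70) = -43.39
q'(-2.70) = 58.75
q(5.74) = 790.38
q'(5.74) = 388.85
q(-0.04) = 2.91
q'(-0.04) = 0.89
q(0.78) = 7.68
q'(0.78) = 13.10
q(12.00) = 6593.35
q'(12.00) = 1602.68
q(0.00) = 2.95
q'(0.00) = 1.16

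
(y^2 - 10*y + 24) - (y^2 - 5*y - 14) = 38 - 5*y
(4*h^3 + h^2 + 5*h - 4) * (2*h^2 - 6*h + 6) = 8*h^5 - 22*h^4 + 28*h^3 - 32*h^2 + 54*h - 24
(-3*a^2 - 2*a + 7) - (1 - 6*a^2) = 3*a^2 - 2*a + 6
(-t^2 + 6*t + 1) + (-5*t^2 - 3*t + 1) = -6*t^2 + 3*t + 2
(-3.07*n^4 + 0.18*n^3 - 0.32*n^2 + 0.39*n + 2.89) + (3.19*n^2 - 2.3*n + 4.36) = -3.07*n^4 + 0.18*n^3 + 2.87*n^2 - 1.91*n + 7.25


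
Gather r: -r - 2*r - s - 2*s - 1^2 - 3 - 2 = -3*r - 3*s - 6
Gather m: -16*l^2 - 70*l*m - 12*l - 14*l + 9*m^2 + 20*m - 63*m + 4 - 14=-16*l^2 - 26*l + 9*m^2 + m*(-70*l - 43) - 10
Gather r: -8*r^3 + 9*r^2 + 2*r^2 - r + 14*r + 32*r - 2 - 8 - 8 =-8*r^3 + 11*r^2 + 45*r - 18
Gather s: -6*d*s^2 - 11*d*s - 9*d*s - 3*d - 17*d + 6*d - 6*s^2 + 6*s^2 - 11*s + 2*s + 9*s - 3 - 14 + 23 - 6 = -6*d*s^2 - 20*d*s - 14*d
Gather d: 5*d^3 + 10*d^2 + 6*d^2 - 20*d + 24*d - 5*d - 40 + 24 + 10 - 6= 5*d^3 + 16*d^2 - d - 12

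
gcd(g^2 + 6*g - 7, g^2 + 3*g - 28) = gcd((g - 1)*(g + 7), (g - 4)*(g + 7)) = g + 7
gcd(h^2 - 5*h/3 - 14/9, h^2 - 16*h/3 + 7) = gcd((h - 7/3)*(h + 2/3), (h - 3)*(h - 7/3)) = h - 7/3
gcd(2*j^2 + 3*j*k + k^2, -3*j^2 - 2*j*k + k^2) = j + k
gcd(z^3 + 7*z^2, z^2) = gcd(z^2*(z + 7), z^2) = z^2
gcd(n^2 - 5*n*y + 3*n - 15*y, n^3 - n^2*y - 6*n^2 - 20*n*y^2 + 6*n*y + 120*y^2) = -n + 5*y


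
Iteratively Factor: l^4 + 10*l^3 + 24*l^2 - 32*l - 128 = (l + 4)*(l^3 + 6*l^2 - 32) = (l + 4)^2*(l^2 + 2*l - 8) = (l - 2)*(l + 4)^2*(l + 4)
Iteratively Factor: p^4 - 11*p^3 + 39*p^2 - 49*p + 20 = (p - 5)*(p^3 - 6*p^2 + 9*p - 4) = (p - 5)*(p - 4)*(p^2 - 2*p + 1) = (p - 5)*(p - 4)*(p - 1)*(p - 1)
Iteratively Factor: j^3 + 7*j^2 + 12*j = (j + 3)*(j^2 + 4*j) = (j + 3)*(j + 4)*(j)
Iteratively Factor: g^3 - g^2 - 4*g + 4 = (g + 2)*(g^2 - 3*g + 2) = (g - 2)*(g + 2)*(g - 1)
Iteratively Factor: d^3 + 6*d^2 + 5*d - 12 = (d + 3)*(d^2 + 3*d - 4) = (d + 3)*(d + 4)*(d - 1)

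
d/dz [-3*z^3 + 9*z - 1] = 9 - 9*z^2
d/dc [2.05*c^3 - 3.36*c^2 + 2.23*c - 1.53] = 6.15*c^2 - 6.72*c + 2.23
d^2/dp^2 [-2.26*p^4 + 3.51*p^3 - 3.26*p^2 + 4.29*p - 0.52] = -27.12*p^2 + 21.06*p - 6.52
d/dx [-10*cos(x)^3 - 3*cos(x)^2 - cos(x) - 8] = (30*cos(x)^2 + 6*cos(x) + 1)*sin(x)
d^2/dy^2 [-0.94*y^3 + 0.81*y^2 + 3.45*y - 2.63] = 1.62 - 5.64*y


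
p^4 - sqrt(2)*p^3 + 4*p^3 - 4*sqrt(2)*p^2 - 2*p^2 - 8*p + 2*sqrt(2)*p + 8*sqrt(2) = (p + 4)*(p - sqrt(2))^2*(p + sqrt(2))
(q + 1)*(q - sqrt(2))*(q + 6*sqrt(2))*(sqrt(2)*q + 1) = sqrt(2)*q^4 + sqrt(2)*q^3 + 11*q^3 - 7*sqrt(2)*q^2 + 11*q^2 - 12*q - 7*sqrt(2)*q - 12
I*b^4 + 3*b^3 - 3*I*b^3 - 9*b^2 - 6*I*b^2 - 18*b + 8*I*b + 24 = (b - 4)*(b + 2)*(b - 3*I)*(I*b - I)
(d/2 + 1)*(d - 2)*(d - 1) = d^3/2 - d^2/2 - 2*d + 2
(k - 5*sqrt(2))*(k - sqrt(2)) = k^2 - 6*sqrt(2)*k + 10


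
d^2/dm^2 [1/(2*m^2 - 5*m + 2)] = 2*(-4*m^2 + 10*m + (4*m - 5)^2 - 4)/(2*m^2 - 5*m + 2)^3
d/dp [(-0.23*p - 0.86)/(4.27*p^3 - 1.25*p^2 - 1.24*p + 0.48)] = (1.9642*p^3 + 10.7291*p^2 - 2.15*p - 1.1768)/(18.2329*p^6 - 10.675*p^5 - 9.0271*p^4 + 7.1992*p^3 + 0.3376*p^2 - 1.1904*p + 0.2304)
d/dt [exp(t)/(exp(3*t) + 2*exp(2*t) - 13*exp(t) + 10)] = 2*(-exp(3*t) - exp(2*t) + 5)*exp(t)/(exp(6*t) + 4*exp(5*t) - 22*exp(4*t) - 32*exp(3*t) + 209*exp(2*t) - 260*exp(t) + 100)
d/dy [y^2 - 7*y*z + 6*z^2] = 2*y - 7*z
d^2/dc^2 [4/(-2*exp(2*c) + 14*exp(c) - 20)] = 2*(-2*(2*exp(c) - 7)^2*exp(c) + (4*exp(c) - 7)*(exp(2*c) - 7*exp(c) + 10))*exp(c)/(exp(2*c) - 7*exp(c) + 10)^3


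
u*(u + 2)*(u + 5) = u^3 + 7*u^2 + 10*u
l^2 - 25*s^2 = (l - 5*s)*(l + 5*s)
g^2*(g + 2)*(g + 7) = g^4 + 9*g^3 + 14*g^2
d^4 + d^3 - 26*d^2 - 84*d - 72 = (d - 6)*(d + 2)^2*(d + 3)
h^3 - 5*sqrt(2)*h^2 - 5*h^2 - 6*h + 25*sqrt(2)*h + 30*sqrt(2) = (h - 6)*(h + 1)*(h - 5*sqrt(2))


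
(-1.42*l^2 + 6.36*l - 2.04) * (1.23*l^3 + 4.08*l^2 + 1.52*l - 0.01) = -1.7466*l^5 + 2.0292*l^4 + 21.2812*l^3 + 1.3582*l^2 - 3.1644*l + 0.0204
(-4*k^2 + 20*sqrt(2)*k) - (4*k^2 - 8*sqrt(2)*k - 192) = -8*k^2 + 28*sqrt(2)*k + 192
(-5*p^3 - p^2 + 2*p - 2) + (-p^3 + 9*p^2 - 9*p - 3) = -6*p^3 + 8*p^2 - 7*p - 5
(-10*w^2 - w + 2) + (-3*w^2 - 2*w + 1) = -13*w^2 - 3*w + 3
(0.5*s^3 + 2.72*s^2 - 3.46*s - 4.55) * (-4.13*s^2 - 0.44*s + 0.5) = -2.065*s^5 - 11.4536*s^4 + 13.343*s^3 + 21.6739*s^2 + 0.272*s - 2.275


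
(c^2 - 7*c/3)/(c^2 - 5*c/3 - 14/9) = 3*c/(3*c + 2)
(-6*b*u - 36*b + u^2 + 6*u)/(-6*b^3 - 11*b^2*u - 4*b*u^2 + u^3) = (u + 6)/(b^2 + 2*b*u + u^2)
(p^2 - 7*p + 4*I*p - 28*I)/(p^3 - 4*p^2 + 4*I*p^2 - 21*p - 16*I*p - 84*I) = 1/(p + 3)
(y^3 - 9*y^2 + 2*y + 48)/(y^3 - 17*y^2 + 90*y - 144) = (y + 2)/(y - 6)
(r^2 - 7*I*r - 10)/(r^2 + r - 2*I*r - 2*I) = (r - 5*I)/(r + 1)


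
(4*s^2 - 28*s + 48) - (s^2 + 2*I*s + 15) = 3*s^2 - 28*s - 2*I*s + 33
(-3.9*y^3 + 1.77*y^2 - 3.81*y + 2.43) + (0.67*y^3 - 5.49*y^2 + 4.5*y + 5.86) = -3.23*y^3 - 3.72*y^2 + 0.69*y + 8.29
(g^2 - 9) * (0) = 0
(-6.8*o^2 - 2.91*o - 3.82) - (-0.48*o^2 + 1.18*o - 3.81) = -6.32*o^2 - 4.09*o - 0.00999999999999979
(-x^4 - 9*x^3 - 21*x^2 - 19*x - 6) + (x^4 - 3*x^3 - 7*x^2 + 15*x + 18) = -12*x^3 - 28*x^2 - 4*x + 12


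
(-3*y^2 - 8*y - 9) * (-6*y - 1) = 18*y^3 + 51*y^2 + 62*y + 9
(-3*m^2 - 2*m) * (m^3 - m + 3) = -3*m^5 - 2*m^4 + 3*m^3 - 7*m^2 - 6*m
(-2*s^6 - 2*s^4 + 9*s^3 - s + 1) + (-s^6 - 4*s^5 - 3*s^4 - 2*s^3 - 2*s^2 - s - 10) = -3*s^6 - 4*s^5 - 5*s^4 + 7*s^3 - 2*s^2 - 2*s - 9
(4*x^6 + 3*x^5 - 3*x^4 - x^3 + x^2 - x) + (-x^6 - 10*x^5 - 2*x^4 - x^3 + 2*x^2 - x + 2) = 3*x^6 - 7*x^5 - 5*x^4 - 2*x^3 + 3*x^2 - 2*x + 2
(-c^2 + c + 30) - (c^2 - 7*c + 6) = -2*c^2 + 8*c + 24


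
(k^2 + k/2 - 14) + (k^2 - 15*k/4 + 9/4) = 2*k^2 - 13*k/4 - 47/4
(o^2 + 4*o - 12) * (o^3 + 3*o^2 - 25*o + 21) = o^5 + 7*o^4 - 25*o^3 - 115*o^2 + 384*o - 252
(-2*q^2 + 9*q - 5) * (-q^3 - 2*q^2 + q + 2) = 2*q^5 - 5*q^4 - 15*q^3 + 15*q^2 + 13*q - 10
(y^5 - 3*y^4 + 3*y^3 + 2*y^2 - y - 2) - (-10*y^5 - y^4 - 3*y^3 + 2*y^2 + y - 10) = 11*y^5 - 2*y^4 + 6*y^3 - 2*y + 8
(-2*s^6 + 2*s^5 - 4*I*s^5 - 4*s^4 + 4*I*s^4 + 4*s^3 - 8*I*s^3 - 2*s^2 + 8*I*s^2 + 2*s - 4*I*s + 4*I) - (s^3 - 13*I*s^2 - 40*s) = -2*s^6 + 2*s^5 - 4*I*s^5 - 4*s^4 + 4*I*s^4 + 3*s^3 - 8*I*s^3 - 2*s^2 + 21*I*s^2 + 42*s - 4*I*s + 4*I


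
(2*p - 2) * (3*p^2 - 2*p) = 6*p^3 - 10*p^2 + 4*p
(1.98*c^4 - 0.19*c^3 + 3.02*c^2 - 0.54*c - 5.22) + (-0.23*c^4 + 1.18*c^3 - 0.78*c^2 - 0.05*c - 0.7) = 1.75*c^4 + 0.99*c^3 + 2.24*c^2 - 0.59*c - 5.92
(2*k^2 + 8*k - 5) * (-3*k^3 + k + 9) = -6*k^5 - 24*k^4 + 17*k^3 + 26*k^2 + 67*k - 45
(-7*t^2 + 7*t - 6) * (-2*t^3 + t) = 14*t^5 - 14*t^4 + 5*t^3 + 7*t^2 - 6*t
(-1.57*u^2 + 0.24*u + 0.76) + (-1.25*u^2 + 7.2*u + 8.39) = -2.82*u^2 + 7.44*u + 9.15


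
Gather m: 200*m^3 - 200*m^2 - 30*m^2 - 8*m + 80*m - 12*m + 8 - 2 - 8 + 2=200*m^3 - 230*m^2 + 60*m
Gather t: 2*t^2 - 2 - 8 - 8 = 2*t^2 - 18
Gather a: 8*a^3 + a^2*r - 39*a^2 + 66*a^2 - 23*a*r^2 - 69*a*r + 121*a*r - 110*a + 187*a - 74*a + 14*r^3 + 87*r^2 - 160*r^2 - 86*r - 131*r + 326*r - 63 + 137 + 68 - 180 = 8*a^3 + a^2*(r + 27) + a*(-23*r^2 + 52*r + 3) + 14*r^3 - 73*r^2 + 109*r - 38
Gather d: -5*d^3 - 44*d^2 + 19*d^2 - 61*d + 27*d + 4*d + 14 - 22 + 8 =-5*d^3 - 25*d^2 - 30*d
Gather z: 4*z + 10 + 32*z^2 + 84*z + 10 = 32*z^2 + 88*z + 20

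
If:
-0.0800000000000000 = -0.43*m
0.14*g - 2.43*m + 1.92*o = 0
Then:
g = 3.22923588039867 - 13.7142857142857*o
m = 0.19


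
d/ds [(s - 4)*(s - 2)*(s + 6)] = 3*s^2 - 28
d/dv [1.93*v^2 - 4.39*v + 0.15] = 3.86*v - 4.39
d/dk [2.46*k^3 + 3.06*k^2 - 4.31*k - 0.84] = 7.38*k^2 + 6.12*k - 4.31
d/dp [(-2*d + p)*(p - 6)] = -2*d + 2*p - 6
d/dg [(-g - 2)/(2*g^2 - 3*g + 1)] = (-2*g^2 + 3*g + (g + 2)*(4*g - 3) - 1)/(2*g^2 - 3*g + 1)^2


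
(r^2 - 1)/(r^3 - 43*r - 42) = (r - 1)/(r^2 - r - 42)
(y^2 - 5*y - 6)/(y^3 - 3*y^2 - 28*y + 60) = (y + 1)/(y^2 + 3*y - 10)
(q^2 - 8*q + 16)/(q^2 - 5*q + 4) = (q - 4)/(q - 1)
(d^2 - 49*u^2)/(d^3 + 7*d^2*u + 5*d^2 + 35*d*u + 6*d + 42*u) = (d - 7*u)/(d^2 + 5*d + 6)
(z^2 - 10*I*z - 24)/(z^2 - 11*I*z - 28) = (z - 6*I)/(z - 7*I)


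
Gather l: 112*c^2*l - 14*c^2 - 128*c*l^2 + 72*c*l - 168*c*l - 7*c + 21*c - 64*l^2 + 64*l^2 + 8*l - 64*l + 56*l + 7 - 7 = -14*c^2 - 128*c*l^2 + 14*c + l*(112*c^2 - 96*c)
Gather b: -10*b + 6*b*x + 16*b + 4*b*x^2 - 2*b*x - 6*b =b*(4*x^2 + 4*x)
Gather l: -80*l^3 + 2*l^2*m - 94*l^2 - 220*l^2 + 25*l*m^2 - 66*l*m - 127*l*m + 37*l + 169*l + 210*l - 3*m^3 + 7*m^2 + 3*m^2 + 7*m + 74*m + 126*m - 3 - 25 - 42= -80*l^3 + l^2*(2*m - 314) + l*(25*m^2 - 193*m + 416) - 3*m^3 + 10*m^2 + 207*m - 70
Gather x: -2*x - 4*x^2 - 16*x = -4*x^2 - 18*x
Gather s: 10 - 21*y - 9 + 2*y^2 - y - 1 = 2*y^2 - 22*y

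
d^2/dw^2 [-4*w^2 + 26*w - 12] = -8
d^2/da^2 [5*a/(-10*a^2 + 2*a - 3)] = 20*(-2*a*(10*a - 1)^2 + (15*a - 1)*(10*a^2 - 2*a + 3))/(10*a^2 - 2*a + 3)^3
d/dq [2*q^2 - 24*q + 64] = 4*q - 24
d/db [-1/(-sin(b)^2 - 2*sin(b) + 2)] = -2*(sin(b) + 1)*cos(b)/(sin(b)^2 + 2*sin(b) - 2)^2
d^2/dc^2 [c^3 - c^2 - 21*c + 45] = 6*c - 2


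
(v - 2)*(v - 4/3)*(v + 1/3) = v^3 - 3*v^2 + 14*v/9 + 8/9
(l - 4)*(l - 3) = l^2 - 7*l + 12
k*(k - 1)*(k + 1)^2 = k^4 + k^3 - k^2 - k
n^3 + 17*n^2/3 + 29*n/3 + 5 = (n + 1)*(n + 5/3)*(n + 3)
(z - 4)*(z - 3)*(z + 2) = z^3 - 5*z^2 - 2*z + 24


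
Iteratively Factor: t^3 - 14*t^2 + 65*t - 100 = (t - 5)*(t^2 - 9*t + 20) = (t - 5)*(t - 4)*(t - 5)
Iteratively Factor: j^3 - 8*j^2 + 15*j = (j - 3)*(j^2 - 5*j) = (j - 5)*(j - 3)*(j)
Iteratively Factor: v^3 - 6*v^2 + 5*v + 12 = (v - 4)*(v^2 - 2*v - 3) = (v - 4)*(v - 3)*(v + 1)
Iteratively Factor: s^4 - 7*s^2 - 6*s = (s + 2)*(s^3 - 2*s^2 - 3*s) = (s - 3)*(s + 2)*(s^2 + s) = s*(s - 3)*(s + 2)*(s + 1)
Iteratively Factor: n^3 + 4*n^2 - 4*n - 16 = (n - 2)*(n^2 + 6*n + 8) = (n - 2)*(n + 2)*(n + 4)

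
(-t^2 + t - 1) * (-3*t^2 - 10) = 3*t^4 - 3*t^3 + 13*t^2 - 10*t + 10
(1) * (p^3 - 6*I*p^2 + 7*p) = p^3 - 6*I*p^2 + 7*p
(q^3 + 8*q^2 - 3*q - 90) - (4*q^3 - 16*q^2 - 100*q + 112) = -3*q^3 + 24*q^2 + 97*q - 202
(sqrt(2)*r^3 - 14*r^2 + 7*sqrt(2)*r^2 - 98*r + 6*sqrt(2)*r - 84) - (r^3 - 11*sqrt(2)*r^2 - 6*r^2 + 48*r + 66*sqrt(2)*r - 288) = -r^3 + sqrt(2)*r^3 - 8*r^2 + 18*sqrt(2)*r^2 - 146*r - 60*sqrt(2)*r + 204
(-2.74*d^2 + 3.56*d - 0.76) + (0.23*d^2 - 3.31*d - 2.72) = -2.51*d^2 + 0.25*d - 3.48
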